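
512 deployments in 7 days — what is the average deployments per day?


Formula: deployments per day = releases / days
= 512 / 7
= 73.143 deploys/day
(equivalently, 512.0 deploys/week)

73.143 deploys/day


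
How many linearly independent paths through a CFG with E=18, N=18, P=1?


Formula: V(G) = E - N + 2P
V(G) = 18 - 18 + 2*1
V(G) = 0 + 2
V(G) = 2

2


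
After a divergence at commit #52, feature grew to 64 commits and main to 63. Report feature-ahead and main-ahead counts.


Common ancestor: commit #52
feature commits after divergence: 64 - 52 = 12
main commits after divergence: 63 - 52 = 11
feature is 12 commits ahead of main
main is 11 commits ahead of feature

feature ahead: 12, main ahead: 11


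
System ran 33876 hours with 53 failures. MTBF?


Formula: MTBF = Total operating time / Number of failures
MTBF = 33876 / 53
MTBF = 639.17 hours

639.17 hours


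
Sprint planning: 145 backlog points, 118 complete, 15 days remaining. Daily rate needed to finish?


Formula: Required rate = Remaining points / Days left
Remaining = 145 - 118 = 27 points
Required rate = 27 / 15 = 1.8 points/day

1.8 points/day


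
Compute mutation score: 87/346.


Mutation score = killed / total * 100
Mutation score = 87 / 346 * 100
Mutation score = 25.14%

25.14%


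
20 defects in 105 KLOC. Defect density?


Defect density = defects / KLOC
Defect density = 20 / 105
Defect density = 0.19 defects/KLOC

0.19 defects/KLOC


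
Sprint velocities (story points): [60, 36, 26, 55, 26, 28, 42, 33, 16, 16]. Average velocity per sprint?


Formula: Avg velocity = Total points / Number of sprints
Points: [60, 36, 26, 55, 26, 28, 42, 33, 16, 16]
Sum = 60 + 36 + 26 + 55 + 26 + 28 + 42 + 33 + 16 + 16 = 338
Avg velocity = 338 / 10 = 33.8 points/sprint

33.8 points/sprint


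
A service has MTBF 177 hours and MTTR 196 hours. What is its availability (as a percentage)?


Availability = MTBF / (MTBF + MTTR)
Availability = 177 / (177 + 196)
Availability = 177 / 373
Availability = 47.4531%

47.4531%


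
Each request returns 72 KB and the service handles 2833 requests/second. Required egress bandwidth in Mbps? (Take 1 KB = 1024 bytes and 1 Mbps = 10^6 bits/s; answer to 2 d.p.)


Formula: Mbps = payload_bytes * RPS * 8 / 1e6
Payload per request = 72 KB = 72 * 1024 = 73728 bytes
Total bytes/sec = 73728 * 2833 = 208871424
Total bits/sec = 208871424 * 8 = 1670971392
Mbps = 1670971392 / 1e6 = 1670.97

1670.97 Mbps


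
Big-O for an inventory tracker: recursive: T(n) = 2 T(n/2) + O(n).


Reasoning: master theorem case 2 (merge-sort recurrence)
Complexity: O(n log n)

O(n log n)


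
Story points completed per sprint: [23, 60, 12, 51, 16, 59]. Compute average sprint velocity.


Formula: Avg velocity = Total points / Number of sprints
Points: [23, 60, 12, 51, 16, 59]
Sum = 23 + 60 + 12 + 51 + 16 + 59 = 221
Avg velocity = 221 / 6 = 36.83 points/sprint

36.83 points/sprint


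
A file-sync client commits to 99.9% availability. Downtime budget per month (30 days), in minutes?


Formula: allowed downtime = period * (100 - SLA) / 100
Period (month (30 days)) = 43200 minutes
Unavailability fraction = (100 - 99.9) / 100
Allowed downtime = 43200 * (100 - 99.9) / 100
Allowed downtime = 43.2 minutes

43.2 minutes


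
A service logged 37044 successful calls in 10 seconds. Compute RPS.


Formula: throughput = requests / seconds
throughput = 37044 / 10
throughput = 3704.4 requests/second

3704.4 requests/second


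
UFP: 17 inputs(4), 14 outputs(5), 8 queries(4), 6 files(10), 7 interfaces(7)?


UFP = EI*4 + EO*5 + EQ*4 + ILF*10 + EIF*7
UFP = 17*4 + 14*5 + 8*4 + 6*10 + 7*7
UFP = 68 + 70 + 32 + 60 + 49
UFP = 279

279


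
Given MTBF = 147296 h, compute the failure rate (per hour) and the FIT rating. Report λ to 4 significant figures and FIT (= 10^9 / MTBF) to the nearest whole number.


Formula: λ = 1 / MTBF; FIT = λ × 1e9 = 1e9 / MTBF
λ = 1 / 147296 ≈ 6.789e-06 failures/hour
FIT = 1e9 / 147296 ≈ 6789 failures per 1e9 hours (nearest whole number)

λ = 6.789e-06 /h, FIT = 6789


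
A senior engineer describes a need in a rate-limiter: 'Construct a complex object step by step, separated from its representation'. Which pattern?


This matches the Builder pattern

Builder


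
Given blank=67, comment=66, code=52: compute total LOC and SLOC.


Total LOC = blank + comment + code
Total LOC = 67 + 66 + 52 = 185
SLOC (source only) = code = 52

Total LOC: 185, SLOC: 52


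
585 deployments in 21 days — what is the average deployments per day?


Formula: deployments per day = releases / days
= 585 / 21
= 27.857 deploys/day
(equivalently, 195.0 deploys/week)

27.857 deploys/day


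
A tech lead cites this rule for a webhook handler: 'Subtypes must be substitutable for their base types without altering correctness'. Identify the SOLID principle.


This describes the Liskov Substitution Principle (LSP)

Liskov Substitution Principle (LSP)


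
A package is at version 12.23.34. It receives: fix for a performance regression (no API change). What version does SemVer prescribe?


Current: 12.23.34
Change category: 'fix for a performance regression (no API change)' → patch bump
SemVer rule: patch bump → increment PATCH (MAJOR and MINOR unchanged)
New: 12.23.35

12.23.35


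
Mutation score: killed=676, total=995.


Mutation score = killed / total * 100
Mutation score = 676 / 995 * 100
Mutation score = 67.94%

67.94%


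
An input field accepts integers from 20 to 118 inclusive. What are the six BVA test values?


Range: [20, 118]
Boundaries: just below min, min, min+1, max-1, max, just above max
Values: [19, 20, 21, 117, 118, 119]

[19, 20, 21, 117, 118, 119]


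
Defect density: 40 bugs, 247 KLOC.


Defect density = defects / KLOC
Defect density = 40 / 247
Defect density = 0.162 defects/KLOC

0.162 defects/KLOC


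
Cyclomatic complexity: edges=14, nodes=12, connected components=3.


Formula: V(G) = E - N + 2P
V(G) = 14 - 12 + 2*3
V(G) = 2 + 6
V(G) = 8

8


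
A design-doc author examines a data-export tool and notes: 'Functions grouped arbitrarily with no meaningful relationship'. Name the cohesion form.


Reasoning: Worst: random grouping
Type: Coincidental cohesion

Coincidental cohesion


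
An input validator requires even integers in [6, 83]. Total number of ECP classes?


Constraint: even integers in [6, 83]
Class 1: x < 6 — out-of-range invalid
Class 2: x in [6,83] but odd — wrong type invalid
Class 3: x in [6,83] and even — valid
Class 4: x > 83 — out-of-range invalid
Total equivalence classes: 4

4 equivalence classes


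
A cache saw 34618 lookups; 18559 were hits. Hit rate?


Formula: hit rate = hits / (hits + misses) * 100
hit rate = 18559 / (18559 + 16059) * 100
hit rate = 18559 / 34618 * 100
hit rate = 53.61%

53.61%


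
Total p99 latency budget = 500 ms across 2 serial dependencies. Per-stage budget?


Formula: per_stage = total_budget / stages
per_stage = 500 / 2
per_stage = 250.0 ms

250.0 ms


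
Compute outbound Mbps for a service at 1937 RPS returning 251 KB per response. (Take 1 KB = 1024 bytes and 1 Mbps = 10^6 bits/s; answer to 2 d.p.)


Formula: Mbps = payload_bytes * RPS * 8 / 1e6
Payload per request = 251 KB = 251 * 1024 = 257024 bytes
Total bytes/sec = 257024 * 1937 = 497855488
Total bits/sec = 497855488 * 8 = 3982843904
Mbps = 3982843904 / 1e6 = 3982.84

3982.84 Mbps


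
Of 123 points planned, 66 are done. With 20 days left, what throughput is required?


Formula: Required rate = Remaining points / Days left
Remaining = 123 - 66 = 57 points
Required rate = 57 / 20 = 2.85 points/day

2.85 points/day


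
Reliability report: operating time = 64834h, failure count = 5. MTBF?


Formula: MTBF = Total operating time / Number of failures
MTBF = 64834 / 5
MTBF = 12966.8 hours

12966.8 hours


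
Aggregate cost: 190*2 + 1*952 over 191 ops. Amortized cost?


Formula: Amortized cost = Total cost / Operations
Total cost = (190 * 2) + (1 * 952)
Total cost = 380 + 952 = 1332
Amortized = 1332 / 191 = 6.9738

6.9738


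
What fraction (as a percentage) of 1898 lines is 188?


Coverage = covered / total * 100
Coverage = 188 / 1898 * 100
Coverage = 9.91%

9.91%


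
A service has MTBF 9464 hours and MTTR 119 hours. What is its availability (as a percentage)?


Availability = MTBF / (MTBF + MTTR)
Availability = 9464 / (9464 + 119)
Availability = 9464 / 9583
Availability = 98.7582%

98.7582%


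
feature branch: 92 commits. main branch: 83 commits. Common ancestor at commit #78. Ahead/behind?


Common ancestor: commit #78
feature commits after divergence: 92 - 78 = 14
main commits after divergence: 83 - 78 = 5
feature is 14 commits ahead of main
main is 5 commits ahead of feature

feature ahead: 14, main ahead: 5


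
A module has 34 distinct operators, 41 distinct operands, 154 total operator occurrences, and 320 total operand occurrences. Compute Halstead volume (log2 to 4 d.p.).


Formula: V = N * log2(η), where N = N1 + N2 and η = η1 + η2
η = 34 + 41 = 75
N = 154 + 320 = 474
log2(75) ≈ 6.2288
V = 474 * 6.2288 = 2952.45

2952.45


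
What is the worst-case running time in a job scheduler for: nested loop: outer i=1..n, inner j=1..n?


Reasoning: n iterations times n iterations
Complexity: O(n^2)

O(n^2)


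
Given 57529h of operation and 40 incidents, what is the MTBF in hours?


Formula: MTBF = Total operating time / Number of failures
MTBF = 57529 / 40
MTBF = 1438.23 hours

1438.23 hours


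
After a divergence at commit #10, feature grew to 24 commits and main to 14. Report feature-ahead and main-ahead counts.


Common ancestor: commit #10
feature commits after divergence: 24 - 10 = 14
main commits after divergence: 14 - 10 = 4
feature is 14 commits ahead of main
main is 4 commits ahead of feature

feature ahead: 14, main ahead: 4


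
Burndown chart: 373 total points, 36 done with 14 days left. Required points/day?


Formula: Required rate = Remaining points / Days left
Remaining = 373 - 36 = 337 points
Required rate = 337 / 14 = 24.07 points/day

24.07 points/day


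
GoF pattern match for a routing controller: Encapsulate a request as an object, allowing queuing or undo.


This matches the Command pattern

Command


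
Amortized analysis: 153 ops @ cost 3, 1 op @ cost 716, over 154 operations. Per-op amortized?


Formula: Amortized cost = Total cost / Operations
Total cost = (153 * 3) + (1 * 716)
Total cost = 459 + 716 = 1175
Amortized = 1175 / 154 = 7.6299

7.6299


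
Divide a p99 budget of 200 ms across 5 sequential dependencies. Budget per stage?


Formula: per_stage = total_budget / stages
per_stage = 200 / 5
per_stage = 40.0 ms

40.0 ms


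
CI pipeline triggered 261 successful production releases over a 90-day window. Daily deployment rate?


Formula: deployments per day = releases / days
= 261 / 90
= 2.9 deploys/day
(equivalently, 20.3 deploys/week)

2.9 deploys/day


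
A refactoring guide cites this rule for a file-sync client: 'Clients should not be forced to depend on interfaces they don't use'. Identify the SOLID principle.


This describes the Interface Segregation Principle (ISP)

Interface Segregation Principle (ISP)


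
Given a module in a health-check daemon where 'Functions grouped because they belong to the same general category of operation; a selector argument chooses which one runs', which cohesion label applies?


Reasoning: Grouped by category of activity, not by data or sequence
Type: Logical cohesion

Logical cohesion


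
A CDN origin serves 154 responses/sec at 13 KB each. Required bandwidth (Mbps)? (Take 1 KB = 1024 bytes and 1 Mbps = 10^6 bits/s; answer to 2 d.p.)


Formula: Mbps = payload_bytes * RPS * 8 / 1e6
Payload per request = 13 KB = 13 * 1024 = 13312 bytes
Total bytes/sec = 13312 * 154 = 2050048
Total bits/sec = 2050048 * 8 = 16400384
Mbps = 16400384 / 1e6 = 16.4

16.4 Mbps


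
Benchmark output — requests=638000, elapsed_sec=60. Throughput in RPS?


Formula: throughput = requests / seconds
throughput = 638000 / 60
throughput = 10633.33 requests/second

10633.33 requests/second


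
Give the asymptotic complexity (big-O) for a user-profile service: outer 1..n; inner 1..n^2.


Reasoning: n times n^2
Complexity: O(n^3)

O(n^3)


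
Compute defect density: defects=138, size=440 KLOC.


Defect density = defects / KLOC
Defect density = 138 / 440
Defect density = 0.314 defects/KLOC

0.314 defects/KLOC


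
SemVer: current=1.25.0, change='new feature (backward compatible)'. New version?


Current: 1.25.0
Change category: 'new feature (backward compatible)' → minor bump
SemVer rule: minor bump → increment MINOR, reset PATCH to 0 (MAJOR unchanged)
New: 1.26.0

1.26.0


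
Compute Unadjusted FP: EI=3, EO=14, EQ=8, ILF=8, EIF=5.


UFP = EI*4 + EO*5 + EQ*4 + ILF*10 + EIF*7
UFP = 3*4 + 14*5 + 8*4 + 8*10 + 5*7
UFP = 12 + 70 + 32 + 80 + 35
UFP = 229

229


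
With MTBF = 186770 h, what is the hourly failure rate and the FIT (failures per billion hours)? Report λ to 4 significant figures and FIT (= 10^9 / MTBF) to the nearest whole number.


Formula: λ = 1 / MTBF; FIT = λ × 1e9 = 1e9 / MTBF
λ = 1 / 186770 ≈ 5.354e-06 failures/hour
FIT = 1e9 / 186770 ≈ 5354 failures per 1e9 hours (nearest whole number)

λ = 5.354e-06 /h, FIT = 5354


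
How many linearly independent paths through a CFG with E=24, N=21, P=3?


Formula: V(G) = E - N + 2P
V(G) = 24 - 21 + 2*3
V(G) = 3 + 6
V(G) = 9

9


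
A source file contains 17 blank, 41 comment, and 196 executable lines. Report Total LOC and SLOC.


Total LOC = blank + comment + code
Total LOC = 17 + 41 + 196 = 254
SLOC (source only) = code = 196

Total LOC: 254, SLOC: 196


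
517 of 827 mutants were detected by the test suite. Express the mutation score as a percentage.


Mutation score = killed / total * 100
Mutation score = 517 / 827 * 100
Mutation score = 62.52%

62.52%


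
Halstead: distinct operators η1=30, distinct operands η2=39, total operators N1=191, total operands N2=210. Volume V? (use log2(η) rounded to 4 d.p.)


Formula: V = N * log2(η), where N = N1 + N2 and η = η1 + η2
η = 30 + 39 = 69
N = 191 + 210 = 401
log2(69) ≈ 6.1085
V = 401 * 6.1085 = 2449.51

2449.51


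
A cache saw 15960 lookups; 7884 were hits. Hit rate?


Formula: hit rate = hits / (hits + misses) * 100
hit rate = 7884 / (7884 + 8076) * 100
hit rate = 7884 / 15960 * 100
hit rate = 49.4%

49.4%


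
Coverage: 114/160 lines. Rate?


Coverage = covered / total * 100
Coverage = 114 / 160 * 100
Coverage = 71.25%

71.25%


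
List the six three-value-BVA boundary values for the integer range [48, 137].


Range: [48, 137]
Boundaries: just below min, min, min+1, max-1, max, just above max
Values: [47, 48, 49, 136, 137, 138]

[47, 48, 49, 136, 137, 138]


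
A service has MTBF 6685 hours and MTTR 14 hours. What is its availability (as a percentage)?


Availability = MTBF / (MTBF + MTTR)
Availability = 6685 / (6685 + 14)
Availability = 6685 / 6699
Availability = 99.791%

99.791%


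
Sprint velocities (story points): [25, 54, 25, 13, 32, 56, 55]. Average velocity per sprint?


Formula: Avg velocity = Total points / Number of sprints
Points: [25, 54, 25, 13, 32, 56, 55]
Sum = 25 + 54 + 25 + 13 + 32 + 56 + 55 = 260
Avg velocity = 260 / 7 = 37.14 points/sprint

37.14 points/sprint


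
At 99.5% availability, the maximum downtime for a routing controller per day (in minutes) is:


Formula: allowed downtime = period * (100 - SLA) / 100
Period (day) = 1440 minutes
Unavailability fraction = (100 - 99.5) / 100
Allowed downtime = 1440 * (100 - 99.5) / 100
Allowed downtime = 7.2 minutes

7.2 minutes


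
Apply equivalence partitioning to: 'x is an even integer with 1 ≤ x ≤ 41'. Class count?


Constraint: even integers in [1, 41]
Class 1: x < 1 — out-of-range invalid
Class 2: x in [1,41] but odd — wrong type invalid
Class 3: x in [1,41] and even — valid
Class 4: x > 41 — out-of-range invalid
Total equivalence classes: 4

4 equivalence classes


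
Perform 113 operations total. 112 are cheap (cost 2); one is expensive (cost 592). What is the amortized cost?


Formula: Amortized cost = Total cost / Operations
Total cost = (112 * 2) + (1 * 592)
Total cost = 224 + 592 = 816
Amortized = 816 / 113 = 7.2212

7.2212


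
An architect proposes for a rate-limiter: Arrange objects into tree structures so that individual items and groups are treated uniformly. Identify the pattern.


This matches the Composite pattern

Composite


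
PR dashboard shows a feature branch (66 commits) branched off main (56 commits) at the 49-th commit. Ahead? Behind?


Common ancestor: commit #49
feature commits after divergence: 66 - 49 = 17
main commits after divergence: 56 - 49 = 7
feature is 17 commits ahead of main
main is 7 commits ahead of feature

feature ahead: 17, main ahead: 7


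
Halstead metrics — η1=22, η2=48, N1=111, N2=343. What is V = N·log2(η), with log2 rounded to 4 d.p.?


Formula: V = N * log2(η), where N = N1 + N2 and η = η1 + η2
η = 22 + 48 = 70
N = 111 + 343 = 454
log2(70) ≈ 6.1293
V = 454 * 6.1293 = 2782.70

2782.70


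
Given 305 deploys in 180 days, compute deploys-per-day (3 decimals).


Formula: deployments per day = releases / days
= 305 / 180
= 1.694 deploys/day
(equivalently, 11.86 deploys/week)

1.694 deploys/day


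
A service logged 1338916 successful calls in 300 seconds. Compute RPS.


Formula: throughput = requests / seconds
throughput = 1338916 / 300
throughput = 4463.05 requests/second

4463.05 requests/second


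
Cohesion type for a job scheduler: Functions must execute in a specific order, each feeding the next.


Reasoning: Output of one is input to next
Type: Sequential cohesion

Sequential cohesion


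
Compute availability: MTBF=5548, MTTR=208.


Availability = MTBF / (MTBF + MTTR)
Availability = 5548 / (5548 + 208)
Availability = 5548 / 5756
Availability = 96.3864%

96.3864%


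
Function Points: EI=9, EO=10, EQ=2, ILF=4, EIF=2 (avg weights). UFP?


UFP = EI*4 + EO*5 + EQ*4 + ILF*10 + EIF*7
UFP = 9*4 + 10*5 + 2*4 + 4*10 + 2*7
UFP = 36 + 50 + 8 + 40 + 14
UFP = 148

148


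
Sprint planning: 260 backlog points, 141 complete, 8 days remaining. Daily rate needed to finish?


Formula: Required rate = Remaining points / Days left
Remaining = 260 - 141 = 119 points
Required rate = 119 / 8 = 14.88 points/day

14.88 points/day


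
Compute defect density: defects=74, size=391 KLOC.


Defect density = defects / KLOC
Defect density = 74 / 391
Defect density = 0.189 defects/KLOC

0.189 defects/KLOC


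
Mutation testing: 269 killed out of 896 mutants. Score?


Mutation score = killed / total * 100
Mutation score = 269 / 896 * 100
Mutation score = 30.02%

30.02%


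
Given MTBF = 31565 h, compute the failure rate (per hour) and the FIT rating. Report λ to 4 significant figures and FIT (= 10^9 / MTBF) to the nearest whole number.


Formula: λ = 1 / MTBF; FIT = λ × 1e9 = 1e9 / MTBF
λ = 1 / 31565 ≈ 3.168e-05 failures/hour
FIT = 1e9 / 31565 ≈ 31681 failures per 1e9 hours (nearest whole number)

λ = 3.168e-05 /h, FIT = 31681


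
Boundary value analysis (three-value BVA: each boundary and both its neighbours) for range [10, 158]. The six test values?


Range: [10, 158]
Boundaries: just below min, min, min+1, max-1, max, just above max
Values: [9, 10, 11, 157, 158, 159]

[9, 10, 11, 157, 158, 159]


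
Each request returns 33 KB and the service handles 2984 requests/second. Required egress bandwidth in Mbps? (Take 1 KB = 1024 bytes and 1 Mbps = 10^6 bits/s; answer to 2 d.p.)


Formula: Mbps = payload_bytes * RPS * 8 / 1e6
Payload per request = 33 KB = 33 * 1024 = 33792 bytes
Total bytes/sec = 33792 * 2984 = 100835328
Total bits/sec = 100835328 * 8 = 806682624
Mbps = 806682624 / 1e6 = 806.68

806.68 Mbps


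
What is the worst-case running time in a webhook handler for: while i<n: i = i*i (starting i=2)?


Reasoning: squaring drives double-exponential growth; iterations ~ log log n
Complexity: O(log log n)

O(log log n)


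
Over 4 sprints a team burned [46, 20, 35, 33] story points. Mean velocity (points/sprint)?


Formula: Avg velocity = Total points / Number of sprints
Points: [46, 20, 35, 33]
Sum = 46 + 20 + 35 + 33 = 134
Avg velocity = 134 / 4 = 33.5 points/sprint

33.5 points/sprint


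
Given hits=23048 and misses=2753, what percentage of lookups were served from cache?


Formula: hit rate = hits / (hits + misses) * 100
hit rate = 23048 / (23048 + 2753) * 100
hit rate = 23048 / 25801 * 100
hit rate = 89.33%

89.33%


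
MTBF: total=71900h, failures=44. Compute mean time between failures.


Formula: MTBF = Total operating time / Number of failures
MTBF = 71900 / 44
MTBF = 1634.09 hours

1634.09 hours


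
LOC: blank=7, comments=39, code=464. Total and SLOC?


Total LOC = blank + comment + code
Total LOC = 7 + 39 + 464 = 510
SLOC (source only) = code = 464

Total LOC: 510, SLOC: 464


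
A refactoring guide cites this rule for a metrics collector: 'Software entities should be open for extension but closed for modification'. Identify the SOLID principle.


This describes the Open/Closed Principle (OCP)

Open/Closed Principle (OCP)


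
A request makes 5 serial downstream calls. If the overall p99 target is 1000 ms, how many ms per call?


Formula: per_stage = total_budget / stages
per_stage = 1000 / 5
per_stage = 200.0 ms

200.0 ms


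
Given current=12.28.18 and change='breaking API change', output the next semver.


Current: 12.28.18
Change category: 'breaking API change' → major bump
SemVer rule: major bump → increment MAJOR, reset MINOR and PATCH to 0
New: 13.0.0

13.0.0


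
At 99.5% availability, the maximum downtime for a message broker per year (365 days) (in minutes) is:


Formula: allowed downtime = period * (100 - SLA) / 100
Period (year (365 days)) = 525600 minutes
Unavailability fraction = (100 - 99.5) / 100
Allowed downtime = 525600 * (100 - 99.5) / 100
Allowed downtime = 2628.0 minutes

2628.0 minutes


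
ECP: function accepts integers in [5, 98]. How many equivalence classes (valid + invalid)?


Valid range: [5, 98]
Class 1: x < 5 — invalid
Class 2: 5 ≤ x ≤ 98 — valid
Class 3: x > 98 — invalid
Total equivalence classes: 3

3 equivalence classes


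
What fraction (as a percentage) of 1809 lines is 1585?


Coverage = covered / total * 100
Coverage = 1585 / 1809 * 100
Coverage = 87.62%

87.62%


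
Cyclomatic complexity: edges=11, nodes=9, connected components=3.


Formula: V(G) = E - N + 2P
V(G) = 11 - 9 + 2*3
V(G) = 2 + 6
V(G) = 8

8


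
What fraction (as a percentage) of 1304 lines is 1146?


Coverage = covered / total * 100
Coverage = 1146 / 1304 * 100
Coverage = 87.88%

87.88%


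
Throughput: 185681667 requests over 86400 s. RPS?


Formula: throughput = requests / seconds
throughput = 185681667 / 86400
throughput = 2149.09 requests/second

2149.09 requests/second


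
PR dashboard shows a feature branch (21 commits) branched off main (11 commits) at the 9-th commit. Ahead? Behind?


Common ancestor: commit #9
feature commits after divergence: 21 - 9 = 12
main commits after divergence: 11 - 9 = 2
feature is 12 commits ahead of main
main is 2 commits ahead of feature

feature ahead: 12, main ahead: 2


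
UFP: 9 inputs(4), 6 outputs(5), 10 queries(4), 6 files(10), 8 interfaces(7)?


UFP = EI*4 + EO*5 + EQ*4 + ILF*10 + EIF*7
UFP = 9*4 + 6*5 + 10*4 + 6*10 + 8*7
UFP = 36 + 30 + 40 + 60 + 56
UFP = 222

222


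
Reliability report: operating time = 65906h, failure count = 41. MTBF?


Formula: MTBF = Total operating time / Number of failures
MTBF = 65906 / 41
MTBF = 1607.46 hours

1607.46 hours


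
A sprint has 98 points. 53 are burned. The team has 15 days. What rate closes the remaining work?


Formula: Required rate = Remaining points / Days left
Remaining = 98 - 53 = 45 points
Required rate = 45 / 15 = 3.0 points/day

3.0 points/day


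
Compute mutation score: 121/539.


Mutation score = killed / total * 100
Mutation score = 121 / 539 * 100
Mutation score = 22.45%

22.45%


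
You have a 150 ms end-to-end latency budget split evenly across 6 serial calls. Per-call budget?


Formula: per_stage = total_budget / stages
per_stage = 150 / 6
per_stage = 25.0 ms

25.0 ms


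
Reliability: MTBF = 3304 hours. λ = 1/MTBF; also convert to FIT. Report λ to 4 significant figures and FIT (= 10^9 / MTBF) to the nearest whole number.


Formula: λ = 1 / MTBF; FIT = λ × 1e9 = 1e9 / MTBF
λ = 1 / 3304 ≈ 3.027e-04 failures/hour
FIT = 1e9 / 3304 ≈ 302663 failures per 1e9 hours (nearest whole number)

λ = 3.027e-04 /h, FIT = 302663


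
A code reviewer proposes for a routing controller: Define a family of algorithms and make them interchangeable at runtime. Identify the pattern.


This matches the Strategy pattern

Strategy


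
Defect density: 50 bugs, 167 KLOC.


Defect density = defects / KLOC
Defect density = 50 / 167
Defect density = 0.299 defects/KLOC

0.299 defects/KLOC


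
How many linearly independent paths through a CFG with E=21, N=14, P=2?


Formula: V(G) = E - N + 2P
V(G) = 21 - 14 + 2*2
V(G) = 7 + 4
V(G) = 11

11


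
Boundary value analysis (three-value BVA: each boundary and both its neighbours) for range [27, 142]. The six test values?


Range: [27, 142]
Boundaries: just below min, min, min+1, max-1, max, just above max
Values: [26, 27, 28, 141, 142, 143]

[26, 27, 28, 141, 142, 143]


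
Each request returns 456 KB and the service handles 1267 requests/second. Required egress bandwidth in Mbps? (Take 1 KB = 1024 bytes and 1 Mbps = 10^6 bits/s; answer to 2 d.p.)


Formula: Mbps = payload_bytes * RPS * 8 / 1e6
Payload per request = 456 KB = 456 * 1024 = 466944 bytes
Total bytes/sec = 466944 * 1267 = 591618048
Total bits/sec = 591618048 * 8 = 4732944384
Mbps = 4732944384 / 1e6 = 4732.94

4732.94 Mbps


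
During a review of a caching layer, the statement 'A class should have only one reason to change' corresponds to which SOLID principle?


This describes the Single Responsibility Principle (SRP)

Single Responsibility Principle (SRP)


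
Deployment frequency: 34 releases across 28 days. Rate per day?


Formula: deployments per day = releases / days
= 34 / 28
= 1.214 deploys/day
(equivalently, 8.5 deploys/week)

1.214 deploys/day


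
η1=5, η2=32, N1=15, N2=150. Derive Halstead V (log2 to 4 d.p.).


Formula: V = N * log2(η), where N = N1 + N2 and η = η1 + η2
η = 5 + 32 = 37
N = 15 + 150 = 165
log2(37) ≈ 5.2095
V = 165 * 5.2095 = 859.57

859.57


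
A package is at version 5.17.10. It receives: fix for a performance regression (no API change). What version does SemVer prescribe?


Current: 5.17.10
Change category: 'fix for a performance regression (no API change)' → patch bump
SemVer rule: patch bump → increment PATCH (MAJOR and MINOR unchanged)
New: 5.17.11

5.17.11


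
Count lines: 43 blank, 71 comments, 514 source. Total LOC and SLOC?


Total LOC = blank + comment + code
Total LOC = 43 + 71 + 514 = 628
SLOC (source only) = code = 514

Total LOC: 628, SLOC: 514


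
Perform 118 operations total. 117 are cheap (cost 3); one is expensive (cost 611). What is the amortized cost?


Formula: Amortized cost = Total cost / Operations
Total cost = (117 * 3) + (1 * 611)
Total cost = 351 + 611 = 962
Amortized = 962 / 118 = 8.1525

8.1525


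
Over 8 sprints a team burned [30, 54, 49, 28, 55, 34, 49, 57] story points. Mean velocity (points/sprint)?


Formula: Avg velocity = Total points / Number of sprints
Points: [30, 54, 49, 28, 55, 34, 49, 57]
Sum = 30 + 54 + 49 + 28 + 55 + 34 + 49 + 57 = 356
Avg velocity = 356 / 8 = 44.5 points/sprint

44.5 points/sprint


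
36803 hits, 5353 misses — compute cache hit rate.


Formula: hit rate = hits / (hits + misses) * 100
hit rate = 36803 / (36803 + 5353) * 100
hit rate = 36803 / 42156 * 100
hit rate = 87.3%

87.3%


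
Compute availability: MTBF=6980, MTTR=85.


Availability = MTBF / (MTBF + MTTR)
Availability = 6980 / (6980 + 85)
Availability = 6980 / 7065
Availability = 98.7969%

98.7969%


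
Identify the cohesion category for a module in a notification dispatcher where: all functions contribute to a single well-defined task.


Reasoning: Best: single purpose
Type: Functional cohesion

Functional cohesion


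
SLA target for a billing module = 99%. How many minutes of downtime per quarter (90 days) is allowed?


Formula: allowed downtime = period * (100 - SLA) / 100
Period (quarter (90 days)) = 129600 minutes
Unavailability fraction = (100 - 99.0) / 100
Allowed downtime = 129600 * (100 - 99.0) / 100
Allowed downtime = 1296.0 minutes

1296.0 minutes


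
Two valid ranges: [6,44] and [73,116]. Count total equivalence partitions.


Valid ranges: [6,44] and [73,116]
Class 1: x < 6 — invalid
Class 2: 6 ≤ x ≤ 44 — valid
Class 3: 44 < x < 73 — invalid (gap between ranges)
Class 4: 73 ≤ x ≤ 116 — valid
Class 5: x > 116 — invalid
Total equivalence classes: 5

5 equivalence classes


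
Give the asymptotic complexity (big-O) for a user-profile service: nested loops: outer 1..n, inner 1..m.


Reasoning: product of independent bounds
Complexity: O(n*m)

O(n*m)


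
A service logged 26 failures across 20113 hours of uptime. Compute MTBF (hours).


Formula: MTBF = Total operating time / Number of failures
MTBF = 20113 / 26
MTBF = 773.58 hours

773.58 hours


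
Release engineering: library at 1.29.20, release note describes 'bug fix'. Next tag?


Current: 1.29.20
Change category: 'bug fix' → patch bump
SemVer rule: patch bump → increment PATCH (MAJOR and MINOR unchanged)
New: 1.29.21

1.29.21


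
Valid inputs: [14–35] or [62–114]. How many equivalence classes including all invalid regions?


Valid ranges: [14,35] and [62,114]
Class 1: x < 14 — invalid
Class 2: 14 ≤ x ≤ 35 — valid
Class 3: 35 < x < 62 — invalid (gap between ranges)
Class 4: 62 ≤ x ≤ 114 — valid
Class 5: x > 114 — invalid
Total equivalence classes: 5

5 equivalence classes


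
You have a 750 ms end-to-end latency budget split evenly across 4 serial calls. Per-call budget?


Formula: per_stage = total_budget / stages
per_stage = 750 / 4
per_stage = 187.5 ms

187.5 ms


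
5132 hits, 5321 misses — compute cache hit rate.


Formula: hit rate = hits / (hits + misses) * 100
hit rate = 5132 / (5132 + 5321) * 100
hit rate = 5132 / 10453 * 100
hit rate = 49.1%

49.1%


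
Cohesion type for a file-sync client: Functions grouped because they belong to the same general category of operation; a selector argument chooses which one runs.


Reasoning: Grouped by category of activity, not by data or sequence
Type: Logical cohesion

Logical cohesion


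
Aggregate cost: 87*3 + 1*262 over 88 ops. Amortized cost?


Formula: Amortized cost = Total cost / Operations
Total cost = (87 * 3) + (1 * 262)
Total cost = 261 + 262 = 523
Amortized = 523 / 88 = 5.9432

5.9432


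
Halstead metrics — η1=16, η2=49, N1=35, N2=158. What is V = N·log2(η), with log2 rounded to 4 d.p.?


Formula: V = N * log2(η), where N = N1 + N2 and η = η1 + η2
η = 16 + 49 = 65
N = 35 + 158 = 193
log2(65) ≈ 6.0224
V = 193 * 6.0224 = 1162.32

1162.32


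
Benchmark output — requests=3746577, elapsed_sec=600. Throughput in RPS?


Formula: throughput = requests / seconds
throughput = 3746577 / 600
throughput = 6244.3 requests/second

6244.3 requests/second


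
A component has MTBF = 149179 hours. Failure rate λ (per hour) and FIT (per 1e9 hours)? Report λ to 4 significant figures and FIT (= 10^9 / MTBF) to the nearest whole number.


Formula: λ = 1 / MTBF; FIT = λ × 1e9 = 1e9 / MTBF
λ = 1 / 149179 ≈ 6.703e-06 failures/hour
FIT = 1e9 / 149179 ≈ 6703 failures per 1e9 hours (nearest whole number)

λ = 6.703e-06 /h, FIT = 6703


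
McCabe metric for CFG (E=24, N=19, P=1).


Formula: V(G) = E - N + 2P
V(G) = 24 - 19 + 2*1
V(G) = 5 + 2
V(G) = 7

7


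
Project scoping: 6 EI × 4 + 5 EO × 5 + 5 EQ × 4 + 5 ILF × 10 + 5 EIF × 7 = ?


UFP = EI*4 + EO*5 + EQ*4 + ILF*10 + EIF*7
UFP = 6*4 + 5*5 + 5*4 + 5*10 + 5*7
UFP = 24 + 25 + 20 + 50 + 35
UFP = 154

154


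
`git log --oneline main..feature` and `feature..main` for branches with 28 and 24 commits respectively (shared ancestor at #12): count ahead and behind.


Common ancestor: commit #12
feature commits after divergence: 28 - 12 = 16
main commits after divergence: 24 - 12 = 12
feature is 16 commits ahead of main
main is 12 commits ahead of feature

feature ahead: 16, main ahead: 12


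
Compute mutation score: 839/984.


Mutation score = killed / total * 100
Mutation score = 839 / 984 * 100
Mutation score = 85.26%

85.26%


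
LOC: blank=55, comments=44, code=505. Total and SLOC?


Total LOC = blank + comment + code
Total LOC = 55 + 44 + 505 = 604
SLOC (source only) = code = 505

Total LOC: 604, SLOC: 505


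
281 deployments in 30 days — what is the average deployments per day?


Formula: deployments per day = releases / days
= 281 / 30
= 9.367 deploys/day
(equivalently, 65.57 deploys/week)

9.367 deploys/day


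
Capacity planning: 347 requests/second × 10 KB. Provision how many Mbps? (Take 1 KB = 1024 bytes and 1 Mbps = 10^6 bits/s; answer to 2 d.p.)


Formula: Mbps = payload_bytes * RPS * 8 / 1e6
Payload per request = 10 KB = 10 * 1024 = 10240 bytes
Total bytes/sec = 10240 * 347 = 3553280
Total bits/sec = 3553280 * 8 = 28426240
Mbps = 28426240 / 1e6 = 28.43

28.43 Mbps


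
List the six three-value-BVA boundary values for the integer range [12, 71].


Range: [12, 71]
Boundaries: just below min, min, min+1, max-1, max, just above max
Values: [11, 12, 13, 70, 71, 72]

[11, 12, 13, 70, 71, 72]


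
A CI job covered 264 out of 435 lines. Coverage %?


Coverage = covered / total * 100
Coverage = 264 / 435 * 100
Coverage = 60.69%

60.69%


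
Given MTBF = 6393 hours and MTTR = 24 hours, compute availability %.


Availability = MTBF / (MTBF + MTTR)
Availability = 6393 / (6393 + 24)
Availability = 6393 / 6417
Availability = 99.626%

99.626%


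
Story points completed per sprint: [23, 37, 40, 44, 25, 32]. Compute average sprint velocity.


Formula: Avg velocity = Total points / Number of sprints
Points: [23, 37, 40, 44, 25, 32]
Sum = 23 + 37 + 40 + 44 + 25 + 32 = 201
Avg velocity = 201 / 6 = 33.5 points/sprint

33.5 points/sprint


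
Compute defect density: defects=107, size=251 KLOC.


Defect density = defects / KLOC
Defect density = 107 / 251
Defect density = 0.426 defects/KLOC

0.426 defects/KLOC


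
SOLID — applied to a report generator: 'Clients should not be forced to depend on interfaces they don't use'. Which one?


This describes the Interface Segregation Principle (ISP)

Interface Segregation Principle (ISP)


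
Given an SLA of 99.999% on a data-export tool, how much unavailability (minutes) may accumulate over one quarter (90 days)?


Formula: allowed downtime = period * (100 - SLA) / 100
Period (quarter (90 days)) = 129600 minutes
Unavailability fraction = (100 - 99.999) / 100
Allowed downtime = 129600 * (100 - 99.999) / 100
Allowed downtime = 1.296 minutes

1.296 minutes


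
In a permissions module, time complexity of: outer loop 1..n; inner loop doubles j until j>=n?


Reasoning: linear outer times logarithmic inner
Complexity: O(n log n)

O(n log n)


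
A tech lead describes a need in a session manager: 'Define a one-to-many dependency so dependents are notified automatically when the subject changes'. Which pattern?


This matches the Observer pattern

Observer


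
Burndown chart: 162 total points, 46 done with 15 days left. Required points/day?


Formula: Required rate = Remaining points / Days left
Remaining = 162 - 46 = 116 points
Required rate = 116 / 15 = 7.73 points/day

7.73 points/day


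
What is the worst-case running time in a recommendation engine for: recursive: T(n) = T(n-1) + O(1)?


Reasoning: linear recursion with constant work per frame
Complexity: O(n)

O(n)


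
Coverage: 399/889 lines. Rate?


Coverage = covered / total * 100
Coverage = 399 / 889 * 100
Coverage = 44.88%

44.88%


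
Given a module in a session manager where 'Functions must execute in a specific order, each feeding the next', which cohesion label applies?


Reasoning: Output of one is input to next
Type: Sequential cohesion

Sequential cohesion


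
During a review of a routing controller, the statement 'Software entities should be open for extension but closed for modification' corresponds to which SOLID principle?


This describes the Open/Closed Principle (OCP)

Open/Closed Principle (OCP)


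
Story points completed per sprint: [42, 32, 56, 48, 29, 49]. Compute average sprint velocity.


Formula: Avg velocity = Total points / Number of sprints
Points: [42, 32, 56, 48, 29, 49]
Sum = 42 + 32 + 56 + 48 + 29 + 49 = 256
Avg velocity = 256 / 6 = 42.67 points/sprint

42.67 points/sprint


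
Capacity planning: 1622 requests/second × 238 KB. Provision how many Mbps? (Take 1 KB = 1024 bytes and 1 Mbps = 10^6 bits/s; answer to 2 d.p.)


Formula: Mbps = payload_bytes * RPS * 8 / 1e6
Payload per request = 238 KB = 238 * 1024 = 243712 bytes
Total bytes/sec = 243712 * 1622 = 395300864
Total bits/sec = 395300864 * 8 = 3162406912
Mbps = 3162406912 / 1e6 = 3162.41

3162.41 Mbps


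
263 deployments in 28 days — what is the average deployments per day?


Formula: deployments per day = releases / days
= 263 / 28
= 9.393 deploys/day
(equivalently, 65.75 deploys/week)

9.393 deploys/day


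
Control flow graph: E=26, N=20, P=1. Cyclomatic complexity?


Formula: V(G) = E - N + 2P
V(G) = 26 - 20 + 2*1
V(G) = 6 + 2
V(G) = 8

8


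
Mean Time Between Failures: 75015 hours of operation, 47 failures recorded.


Formula: MTBF = Total operating time / Number of failures
MTBF = 75015 / 47
MTBF = 1596.06 hours

1596.06 hours


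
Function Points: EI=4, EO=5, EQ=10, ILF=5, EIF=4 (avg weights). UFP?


UFP = EI*4 + EO*5 + EQ*4 + ILF*10 + EIF*7
UFP = 4*4 + 5*5 + 10*4 + 5*10 + 4*7
UFP = 16 + 25 + 40 + 50 + 28
UFP = 159

159


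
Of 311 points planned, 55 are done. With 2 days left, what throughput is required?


Formula: Required rate = Remaining points / Days left
Remaining = 311 - 55 = 256 points
Required rate = 256 / 2 = 128.0 points/day

128.0 points/day


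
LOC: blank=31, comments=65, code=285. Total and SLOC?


Total LOC = blank + comment + code
Total LOC = 31 + 65 + 285 = 381
SLOC (source only) = code = 285

Total LOC: 381, SLOC: 285


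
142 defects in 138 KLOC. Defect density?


Defect density = defects / KLOC
Defect density = 142 / 138
Defect density = 1.029 defects/KLOC

1.029 defects/KLOC


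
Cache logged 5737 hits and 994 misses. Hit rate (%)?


Formula: hit rate = hits / (hits + misses) * 100
hit rate = 5737 / (5737 + 994) * 100
hit rate = 5737 / 6731 * 100
hit rate = 85.23%

85.23%


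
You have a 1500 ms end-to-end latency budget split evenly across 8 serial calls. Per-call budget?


Formula: per_stage = total_budget / stages
per_stage = 1500 / 8
per_stage = 187.5 ms

187.5 ms


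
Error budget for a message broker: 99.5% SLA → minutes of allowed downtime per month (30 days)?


Formula: allowed downtime = period * (100 - SLA) / 100
Period (month (30 days)) = 43200 minutes
Unavailability fraction = (100 - 99.5) / 100
Allowed downtime = 43200 * (100 - 99.5) / 100
Allowed downtime = 216.0 minutes

216.0 minutes


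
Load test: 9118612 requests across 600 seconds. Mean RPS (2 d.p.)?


Formula: throughput = requests / seconds
throughput = 9118612 / 600
throughput = 15197.69 requests/second

15197.69 requests/second
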